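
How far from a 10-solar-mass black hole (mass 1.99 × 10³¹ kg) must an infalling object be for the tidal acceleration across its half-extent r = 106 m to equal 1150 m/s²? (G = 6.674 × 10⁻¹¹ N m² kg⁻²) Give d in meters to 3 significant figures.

6.26 × 10⁶ m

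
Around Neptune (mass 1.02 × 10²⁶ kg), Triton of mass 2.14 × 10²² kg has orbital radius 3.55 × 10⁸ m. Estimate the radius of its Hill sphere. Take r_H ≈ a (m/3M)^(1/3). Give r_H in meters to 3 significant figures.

1.46 × 10⁷ m

r_H ≈ a (m/3M)^(1/3)
    = (3.55 × 10⁸) × (2.14 × 10²² / (3 × 1.02 × 10²⁶))^(1/3)
    = 1.46 × 10⁷ m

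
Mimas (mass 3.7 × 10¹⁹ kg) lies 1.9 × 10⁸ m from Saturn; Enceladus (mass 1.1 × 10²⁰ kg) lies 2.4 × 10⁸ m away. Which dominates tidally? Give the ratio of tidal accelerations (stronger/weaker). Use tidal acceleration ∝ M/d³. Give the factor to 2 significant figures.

The tide-raising term goes as M/d³ (the gradient of a 1/d² field).
Mimas: (3.7 × 10¹⁹) / (1.9 × 10⁸)³ = 5.394 × 10⁻⁶
Enceladus: (1.1 × 10²⁰) / (2.4 × 10⁸)³ = 7.957 × 10⁻⁶
Ratio (larger/smaller) = 1.5

Enceladus, by a factor of ≈ 1.5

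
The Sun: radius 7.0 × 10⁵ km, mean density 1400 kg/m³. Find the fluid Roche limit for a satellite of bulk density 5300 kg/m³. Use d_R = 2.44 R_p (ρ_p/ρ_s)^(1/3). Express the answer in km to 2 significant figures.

1.1 × 10⁶ km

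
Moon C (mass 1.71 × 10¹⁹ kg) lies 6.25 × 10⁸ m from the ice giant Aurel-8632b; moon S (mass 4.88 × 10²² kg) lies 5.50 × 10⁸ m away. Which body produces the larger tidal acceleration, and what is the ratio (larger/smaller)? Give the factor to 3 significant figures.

Moon S, by a factor of ≈ 4190

Compare M/d³ for the two perturbers:
Moon C: (1.71 × 10¹⁹) / (6.25 × 10⁸)³ = 7.004 × 10⁻⁸
Moon S: (4.88 × 10²²) / (5.50 × 10⁸)³ = 2.933 × 10⁻⁴
Ratio (larger/smaller) = 4190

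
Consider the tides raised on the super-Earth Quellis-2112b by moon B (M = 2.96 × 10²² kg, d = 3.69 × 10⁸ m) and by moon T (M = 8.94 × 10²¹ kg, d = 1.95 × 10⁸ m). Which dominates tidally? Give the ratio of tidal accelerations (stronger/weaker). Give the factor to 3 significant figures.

The tide-raising term goes as M/d³ (the gradient of a 1/d² field).
Moon B: (2.96 × 10²²) / (3.69 × 10⁸)³ = 5.891 × 10⁻⁴
Moon T: (8.94 × 10²¹) / (1.95 × 10⁸)³ = 1.206 × 10⁻³
Ratio (larger/smaller) = 2.05

Moon T, by a factor of ≈ 2.05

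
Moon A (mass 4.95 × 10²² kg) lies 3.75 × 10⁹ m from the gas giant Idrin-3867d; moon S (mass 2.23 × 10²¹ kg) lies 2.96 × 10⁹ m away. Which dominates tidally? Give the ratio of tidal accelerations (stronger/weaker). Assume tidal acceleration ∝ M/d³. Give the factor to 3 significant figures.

Tidal stretch scales as M/d³; compute that for each body.
Moon A: (4.95 × 10²²) / (3.75 × 10⁹)³ = 9.387 × 10⁻⁷
Moon S: (2.23 × 10²¹) / (2.96 × 10⁹)³ = 8.599 × 10⁻⁸
Ratio (larger/smaller) = 10.9

Moon A, by a factor of ≈ 10.9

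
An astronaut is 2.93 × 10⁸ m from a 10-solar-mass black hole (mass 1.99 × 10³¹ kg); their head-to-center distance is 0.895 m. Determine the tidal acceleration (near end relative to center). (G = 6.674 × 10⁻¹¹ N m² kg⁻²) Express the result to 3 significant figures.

9.45 × 10⁻⁵ m/s²

Δg = 2GMr/d³
   = 2 × (6.674 × 10⁻¹¹) × (1.99 × 10³¹) × (0.895) / (2.93 × 10⁸)³
   = 9.45 × 10⁻⁵ m/s²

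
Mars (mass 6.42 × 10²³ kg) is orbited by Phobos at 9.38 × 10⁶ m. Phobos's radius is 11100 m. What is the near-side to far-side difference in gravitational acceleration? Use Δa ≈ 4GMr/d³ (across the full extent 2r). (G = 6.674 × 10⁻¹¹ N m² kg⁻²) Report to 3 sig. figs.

2.31 × 10⁻³ m/s²

Near-to-far spans 2r, so the tidal difference is twice the near-to-center value: 4GMr/d³.
a_tidal = 4GMr/d³
        = 4 × (6.674 × 10⁻¹¹) × (6.42 × 10²³) × (11100) / (9.38 × 10⁶)³
        = 2.31 × 10⁻³ m/s²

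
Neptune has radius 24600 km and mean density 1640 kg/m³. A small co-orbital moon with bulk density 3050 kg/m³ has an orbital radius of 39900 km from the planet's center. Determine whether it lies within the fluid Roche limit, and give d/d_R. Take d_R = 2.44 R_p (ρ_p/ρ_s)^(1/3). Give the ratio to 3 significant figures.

d_R = 2.44 × (24600 km) × (1640/3050)^(1/3) = 48810 km
d/d_R = (39900) / (48810) = 0.817
Since d/d_R < 1, the body is inside the Roche limit.

inside; d/d_R ≈ 0.817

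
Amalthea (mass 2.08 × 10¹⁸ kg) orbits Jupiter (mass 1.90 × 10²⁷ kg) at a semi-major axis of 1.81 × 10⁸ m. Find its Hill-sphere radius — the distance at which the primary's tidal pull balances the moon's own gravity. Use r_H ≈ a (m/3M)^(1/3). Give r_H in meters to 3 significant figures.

1.29 × 10⁵ m

r_H ≈ a (m/3M)^(1/3)
    = (1.81 × 10⁸) × (2.08 × 10¹⁸ / (3 × 1.90 × 10²⁷))^(1/3)
    = 1.29 × 10⁵ m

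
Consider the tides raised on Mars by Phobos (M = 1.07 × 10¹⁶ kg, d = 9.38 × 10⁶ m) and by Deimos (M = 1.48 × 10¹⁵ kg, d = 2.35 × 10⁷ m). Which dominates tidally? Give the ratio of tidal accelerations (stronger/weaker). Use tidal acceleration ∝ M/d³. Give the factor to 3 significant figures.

Compare M/d³ for the two perturbers:
Phobos: (1.07 × 10¹⁶) / (9.38 × 10⁶)³ = 1.297 × 10⁻⁵
Deimos: (1.48 × 10¹⁵) / (2.35 × 10⁷)³ = 1.140 × 10⁻⁷
Ratio (larger/smaller) = 114

Phobos, by a factor of ≈ 114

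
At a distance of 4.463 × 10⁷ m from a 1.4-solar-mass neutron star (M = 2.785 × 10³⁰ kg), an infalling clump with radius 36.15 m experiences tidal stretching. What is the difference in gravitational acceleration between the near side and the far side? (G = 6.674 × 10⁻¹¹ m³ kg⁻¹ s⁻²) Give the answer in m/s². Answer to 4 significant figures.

Δa = 4GMr/d³
   = 4 × (6.674 × 10⁻¹¹) × (2.785 × 10³⁰) × (36.15) / (4.463 × 10⁷)³
   = 3.023 × 10⁻¹ m/s²

3.023 × 10⁻¹ m/s²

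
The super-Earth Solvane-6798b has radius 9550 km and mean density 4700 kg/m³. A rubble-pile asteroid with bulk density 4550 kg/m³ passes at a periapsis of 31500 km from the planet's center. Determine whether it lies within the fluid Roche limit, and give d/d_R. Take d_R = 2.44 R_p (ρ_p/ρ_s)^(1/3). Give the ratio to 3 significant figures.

outside; d/d_R ≈ 1.34

d_R = 2.44 × (9550 km) × (4700/4550)^(1/3) = 23560 km
d/d_R = (31500) / (23560) = 1.34
Since d/d_R > 1, the body is outside the Roche limit.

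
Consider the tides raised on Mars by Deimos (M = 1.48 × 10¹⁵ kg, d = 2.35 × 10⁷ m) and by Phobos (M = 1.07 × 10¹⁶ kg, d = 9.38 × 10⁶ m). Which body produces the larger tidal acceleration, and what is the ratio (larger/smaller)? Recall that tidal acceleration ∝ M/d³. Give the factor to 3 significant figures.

Phobos, by a factor of ≈ 114

Compare M/d³ for the two perturbers:
Deimos: (1.48 × 10¹⁵) / (2.35 × 10⁷)³ = 1.140 × 10⁻⁷
Phobos: (1.07 × 10¹⁶) / (9.38 × 10⁶)³ = 1.297 × 10⁻⁵
Ratio (larger/smaller) = 114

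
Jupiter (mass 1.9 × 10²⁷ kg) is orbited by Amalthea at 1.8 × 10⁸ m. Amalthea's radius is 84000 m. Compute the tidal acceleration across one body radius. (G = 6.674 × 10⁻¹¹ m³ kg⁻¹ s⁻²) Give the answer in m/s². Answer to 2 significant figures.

3.7 × 10⁻³ m/s²

a_tidal = 2GMr/d³
        = 2 × (6.674 × 10⁻¹¹) × (1.9 × 10²⁷) × (84000) / (1.8 × 10⁸)³
        = 3.7 × 10⁻³ m/s²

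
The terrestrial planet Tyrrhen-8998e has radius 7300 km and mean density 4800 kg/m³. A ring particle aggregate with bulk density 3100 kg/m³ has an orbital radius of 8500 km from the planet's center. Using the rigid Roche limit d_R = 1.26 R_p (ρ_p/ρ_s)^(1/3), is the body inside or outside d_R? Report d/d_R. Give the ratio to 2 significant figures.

d_R = 1.26 × (7300 km) × (4800/3100)^(1/3) = 10640 km
d/d_R = (8500) / (10640) = 0.80
Since d/d_R < 1, the body is inside the Roche limit.

inside; d/d_R ≈ 0.80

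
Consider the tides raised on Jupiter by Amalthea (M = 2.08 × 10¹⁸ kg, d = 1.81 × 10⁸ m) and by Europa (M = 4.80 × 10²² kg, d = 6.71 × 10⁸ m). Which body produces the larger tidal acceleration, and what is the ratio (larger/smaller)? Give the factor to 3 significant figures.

Europa, by a factor of ≈ 453

Tidal acceleration ∝ M/d³, so compare M/d³ for each.
Amalthea: (2.08 × 10¹⁸) / (1.81 × 10⁸)³ = 3.508 × 10⁻⁷
Europa: (4.80 × 10²²) / (6.71 × 10⁸)³ = 1.589 × 10⁻⁴
Ratio (larger/smaller) = 453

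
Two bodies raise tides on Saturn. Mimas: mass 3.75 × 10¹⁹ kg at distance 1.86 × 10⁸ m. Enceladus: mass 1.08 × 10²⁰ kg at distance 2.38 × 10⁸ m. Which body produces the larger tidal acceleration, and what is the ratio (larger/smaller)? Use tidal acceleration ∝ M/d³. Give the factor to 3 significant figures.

Enceladus, by a factor of ≈ 1.37

The tide-raising term goes as M/d³ (the gradient of a 1/d² field).
Mimas: (3.75 × 10¹⁹) / (1.86 × 10⁸)³ = 5.828 × 10⁻⁶
Enceladus: (1.08 × 10²⁰) / (2.38 × 10⁸)³ = 8.011 × 10⁻⁶
Ratio (larger/smaller) = 1.37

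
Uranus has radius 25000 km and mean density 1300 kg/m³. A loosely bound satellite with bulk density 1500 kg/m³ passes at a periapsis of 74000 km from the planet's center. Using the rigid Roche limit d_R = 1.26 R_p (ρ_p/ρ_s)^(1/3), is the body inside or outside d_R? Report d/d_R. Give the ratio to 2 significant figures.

d_R = 1.26 × (25000 km) × (1300/1500)^(1/3) = 30030 km
d/d_R = (74000) / (30030) = 2.5
Since d/d_R > 1, the body is outside the Roche limit.

outside; d/d_R ≈ 2.5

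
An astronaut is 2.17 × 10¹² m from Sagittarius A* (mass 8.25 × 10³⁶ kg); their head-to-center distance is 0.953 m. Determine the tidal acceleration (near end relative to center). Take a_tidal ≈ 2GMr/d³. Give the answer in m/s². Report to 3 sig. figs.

Differencing GM/(d−r)² and GM/d² to first order in r/d gives 2GMr/d³.
a_tidal = 2GMr/d³
        = 2 × (6.674 × 10⁻¹¹) × (8.25 × 10³⁶) × (0.953) / (2.17 × 10¹²)³
        = 1.03 × 10⁻¹⁰ m/s²

1.03 × 10⁻¹⁰ m/s²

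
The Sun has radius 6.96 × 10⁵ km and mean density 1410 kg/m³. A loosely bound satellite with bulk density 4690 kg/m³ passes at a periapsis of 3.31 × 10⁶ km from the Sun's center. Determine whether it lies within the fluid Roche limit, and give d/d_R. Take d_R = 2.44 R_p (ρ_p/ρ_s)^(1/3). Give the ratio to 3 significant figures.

d_R = 2.44 × (6.96 × 10⁵ km) × (1410/4690)^(1/3) = 1.138 × 10⁶ km
d/d_R = (3.31 × 10⁶) / (1.138 × 10⁶) = 2.91
Since d/d_R > 1, the body is outside the Roche limit.

outside; d/d_R ≈ 2.91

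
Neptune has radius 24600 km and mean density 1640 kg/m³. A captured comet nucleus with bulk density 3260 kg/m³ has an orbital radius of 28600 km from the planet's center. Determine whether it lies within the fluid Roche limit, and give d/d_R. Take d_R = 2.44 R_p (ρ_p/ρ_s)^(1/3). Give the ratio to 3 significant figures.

d_R = 2.44 × (24600 km) × (1640/3260)^(1/3) = 47740 km
d/d_R = (28600) / (47740) = 0.599
Since d/d_R < 1, the body is inside the Roche limit.

inside; d/d_R ≈ 0.599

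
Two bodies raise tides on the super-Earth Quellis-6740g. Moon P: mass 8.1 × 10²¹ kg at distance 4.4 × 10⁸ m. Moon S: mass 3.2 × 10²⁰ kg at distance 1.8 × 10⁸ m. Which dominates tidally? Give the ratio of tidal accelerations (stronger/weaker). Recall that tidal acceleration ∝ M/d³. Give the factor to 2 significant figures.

The tide-raising term goes as M/d³ (the gradient of a 1/d² field).
Moon P: (8.1 × 10²¹) / (4.4 × 10⁸)³ = 9.509 × 10⁻⁵
Moon S: (3.2 × 10²⁰) / (1.8 × 10⁸)³ = 5.487 × 10⁻⁵
Ratio (larger/smaller) = 1.7

Moon P, by a factor of ≈ 1.7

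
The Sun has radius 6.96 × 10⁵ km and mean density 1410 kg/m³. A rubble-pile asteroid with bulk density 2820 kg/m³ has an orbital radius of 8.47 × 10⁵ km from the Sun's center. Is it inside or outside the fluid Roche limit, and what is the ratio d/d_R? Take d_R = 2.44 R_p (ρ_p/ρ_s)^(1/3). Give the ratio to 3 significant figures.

d_R = 2.44 × (6.96 × 10⁵ km) × (1410/2820)^(1/3) = 1.348 × 10⁶ km
d/d_R = (8.47 × 10⁵) / (1.348 × 10⁶) = 0.628
Since d/d_R < 1, the body is inside the Roche limit.

inside; d/d_R ≈ 0.628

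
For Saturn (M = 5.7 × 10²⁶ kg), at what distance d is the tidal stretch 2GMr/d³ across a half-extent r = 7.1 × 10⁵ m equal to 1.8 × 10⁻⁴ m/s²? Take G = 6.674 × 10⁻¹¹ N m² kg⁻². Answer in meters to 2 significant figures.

6.7 × 10⁸ m

2GMr/d³ = a_tidal  ⇒  d = (2GMr / a_tidal)^(1/3)
d = (2 × 6.674×10⁻¹¹ × (5.7 × 10²⁶) × (7.1 × 10⁵) / (1.8 × 10⁻⁴))^(1/3)
  = 6.7 × 10⁸ m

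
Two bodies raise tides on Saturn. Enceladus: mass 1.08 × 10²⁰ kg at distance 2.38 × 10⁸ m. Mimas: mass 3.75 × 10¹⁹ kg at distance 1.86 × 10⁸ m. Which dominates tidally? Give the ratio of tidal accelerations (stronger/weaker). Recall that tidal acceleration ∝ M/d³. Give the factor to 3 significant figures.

Enceladus, by a factor of ≈ 1.37

Tidal stretch scales as M/d³; compute that for each body.
Enceladus: (1.08 × 10²⁰) / (2.38 × 10⁸)³ = 8.011 × 10⁻⁶
Mimas: (3.75 × 10¹⁹) / (1.86 × 10⁸)³ = 5.828 × 10⁻⁶
Ratio (larger/smaller) = 1.37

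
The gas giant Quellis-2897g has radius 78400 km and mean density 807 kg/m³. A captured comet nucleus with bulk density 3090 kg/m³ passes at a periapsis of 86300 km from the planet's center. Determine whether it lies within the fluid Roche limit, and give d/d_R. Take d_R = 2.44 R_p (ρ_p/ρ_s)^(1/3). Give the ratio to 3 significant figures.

inside; d/d_R ≈ 0.706

d_R = 2.44 × (78400 km) × (807/3090)^(1/3) = 1.223 × 10⁵ km
d/d_R = (86300) / (1.223 × 10⁵) = 0.706
Since d/d_R < 1, the body is inside the Roche limit.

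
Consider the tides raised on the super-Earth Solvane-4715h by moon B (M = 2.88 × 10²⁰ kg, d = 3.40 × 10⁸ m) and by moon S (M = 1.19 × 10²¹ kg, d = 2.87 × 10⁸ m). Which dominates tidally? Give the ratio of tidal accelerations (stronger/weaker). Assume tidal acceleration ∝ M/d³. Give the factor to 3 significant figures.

The tide-raising term goes as M/d³ (the gradient of a 1/d² field).
Moon B: (2.88 × 10²⁰) / (3.40 × 10⁸)³ = 7.327 × 10⁻⁶
Moon S: (1.19 × 10²¹) / (2.87 × 10⁸)³ = 5.034 × 10⁻⁵
Ratio (larger/smaller) = 6.87

Moon S, by a factor of ≈ 6.87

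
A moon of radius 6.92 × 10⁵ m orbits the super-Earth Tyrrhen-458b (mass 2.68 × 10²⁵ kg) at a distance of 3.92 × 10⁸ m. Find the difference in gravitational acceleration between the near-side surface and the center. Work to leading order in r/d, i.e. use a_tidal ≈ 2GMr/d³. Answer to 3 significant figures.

Since r ≪ d, expand the inverse-square field across one radius to get the leading 2GMr/d³ term.
a_tidal = 2GMr/d³
        = 2 × (6.674 × 10⁻¹¹) × (2.68 × 10²⁵) × (6.92 × 10⁵) / (3.92 × 10⁸)³
        = 4.11 × 10⁻⁵ m/s²

4.11 × 10⁻⁵ m/s²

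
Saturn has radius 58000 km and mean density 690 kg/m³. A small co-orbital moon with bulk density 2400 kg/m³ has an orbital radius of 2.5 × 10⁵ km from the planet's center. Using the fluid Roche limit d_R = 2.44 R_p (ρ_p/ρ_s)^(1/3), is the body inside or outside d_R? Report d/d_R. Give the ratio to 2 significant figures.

outside; d/d_R ≈ 2.7

d_R = 2.44 × (58000 km) × (690/2400)^(1/3) = 93400 km
d/d_R = (2.5 × 10⁵) / (93400) = 2.7
Since d/d_R > 1, the body is outside the Roche limit.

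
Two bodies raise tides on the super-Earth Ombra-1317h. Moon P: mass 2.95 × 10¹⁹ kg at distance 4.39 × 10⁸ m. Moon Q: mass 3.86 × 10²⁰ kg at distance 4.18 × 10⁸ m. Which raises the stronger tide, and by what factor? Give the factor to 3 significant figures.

Moon Q, by a factor of ≈ 15.2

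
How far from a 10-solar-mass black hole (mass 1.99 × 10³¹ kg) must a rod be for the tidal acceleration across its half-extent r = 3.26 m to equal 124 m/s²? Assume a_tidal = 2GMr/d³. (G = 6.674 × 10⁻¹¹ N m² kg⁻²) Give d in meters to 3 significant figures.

4.12 × 10⁶ m

2GMr/d³ = a_tidal  ⇒  d = (2GMr / a_tidal)^(1/3)
d = (2 × 6.674×10⁻¹¹ × (1.99 × 10³¹) × (3.26) / (124))^(1/3)
  = 4.12 × 10⁶ m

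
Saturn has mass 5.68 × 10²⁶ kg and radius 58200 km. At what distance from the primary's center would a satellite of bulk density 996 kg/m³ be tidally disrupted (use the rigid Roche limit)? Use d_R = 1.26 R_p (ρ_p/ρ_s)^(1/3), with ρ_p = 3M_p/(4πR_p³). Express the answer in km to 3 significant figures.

64800 km

ρ_p = 3M_p/(4πR_p³) = 3 × (5.68 × 10²⁶) / (4π × (5.82 × 10⁷ m)³) = 688 kg/m³
d_R = 1.26 × 58200 km × (688/996)^(1/3)
    = 64800 km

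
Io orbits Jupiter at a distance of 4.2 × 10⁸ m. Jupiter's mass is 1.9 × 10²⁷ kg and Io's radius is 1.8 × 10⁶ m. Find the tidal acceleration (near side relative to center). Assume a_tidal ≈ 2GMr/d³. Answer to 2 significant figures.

6.2 × 10⁻³ m/s²

Differencing GM/(d−r)² and GM/d² to first order in r/d gives 2GMr/d³.
Δa = 2GMr/d³
   = 2 × (6.674 × 10⁻¹¹) × (1.9 × 10²⁷) × (1.8 × 10⁶) / (4.2 × 10⁸)³
   = 6.2 × 10⁻³ m/s²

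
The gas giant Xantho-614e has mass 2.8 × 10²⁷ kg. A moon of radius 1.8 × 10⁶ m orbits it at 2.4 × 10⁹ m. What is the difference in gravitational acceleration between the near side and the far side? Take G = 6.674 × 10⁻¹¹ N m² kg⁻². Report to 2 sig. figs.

Δg = 4GMr/d³
   = 4 × (6.674 × 10⁻¹¹) × (2.8 × 10²⁷) × (1.8 × 10⁶) / (2.4 × 10⁹)³
   = 9.7 × 10⁻⁵ m/s²

9.7 × 10⁻⁵ m/s²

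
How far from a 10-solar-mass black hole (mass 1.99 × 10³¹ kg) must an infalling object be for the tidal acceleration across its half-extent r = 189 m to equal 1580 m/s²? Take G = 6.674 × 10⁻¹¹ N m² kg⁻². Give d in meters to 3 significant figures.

2GMr/d³ = a_tidal  ⇒  d = (2GMr / a_tidal)^(1/3)
d = (2 × 6.674×10⁻¹¹ × (1.99 × 10³¹) × (189) / (1580))^(1/3)
  = 6.82 × 10⁶ m

6.82 × 10⁶ m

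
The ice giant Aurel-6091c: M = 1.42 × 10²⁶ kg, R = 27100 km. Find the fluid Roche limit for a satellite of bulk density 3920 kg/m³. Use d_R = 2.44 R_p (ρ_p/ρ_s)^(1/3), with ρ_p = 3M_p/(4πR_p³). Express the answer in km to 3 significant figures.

50100 km

ρ_p = 3M_p/(4πR_p³) = 3 × (1.42 × 10²⁶) / (4π × (2.71 × 10⁷ m)³) = 1700 kg/m³
d_R = 2.44 × 27100 km × (1700/3920)^(1/3)
    = 50100 km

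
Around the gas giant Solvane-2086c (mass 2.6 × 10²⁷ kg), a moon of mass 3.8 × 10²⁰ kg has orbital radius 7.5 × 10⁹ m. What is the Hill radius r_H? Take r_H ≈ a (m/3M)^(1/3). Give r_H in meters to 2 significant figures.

r_H ≈ a (m/3M)^(1/3)
    = (7.5 × 10⁹) × (3.8 × 10²⁰ / (3 × 2.6 × 10²⁷))^(1/3)
    = 2.7 × 10⁷ m

2.7 × 10⁷ m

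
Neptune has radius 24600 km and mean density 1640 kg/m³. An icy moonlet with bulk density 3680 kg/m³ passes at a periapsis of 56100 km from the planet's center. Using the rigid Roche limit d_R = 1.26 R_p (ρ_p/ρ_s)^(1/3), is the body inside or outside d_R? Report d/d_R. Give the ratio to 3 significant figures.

outside; d/d_R ≈ 2.37

d_R = 1.26 × (24600 km) × (1640/3680)^(1/3) = 23680 km
d/d_R = (56100) / (23680) = 2.37
Since d/d_R > 1, the body is outside the Roche limit.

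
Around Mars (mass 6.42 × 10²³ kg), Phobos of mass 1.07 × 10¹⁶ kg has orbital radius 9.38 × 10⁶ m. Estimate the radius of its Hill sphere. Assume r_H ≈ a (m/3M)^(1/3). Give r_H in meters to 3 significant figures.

r_H ≈ a (m/3M)^(1/3)
    = (9.38 × 10⁶) × (1.07 × 10¹⁶ / (3 × 6.42 × 10²³))^(1/3)
    = 1.66 × 10⁴ m

1.66 × 10⁴ m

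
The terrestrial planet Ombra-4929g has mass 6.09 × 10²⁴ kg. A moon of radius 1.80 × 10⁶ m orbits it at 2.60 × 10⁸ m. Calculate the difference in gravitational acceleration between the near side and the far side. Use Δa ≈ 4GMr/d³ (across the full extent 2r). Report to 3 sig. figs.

1.67 × 10⁻⁴ m/s²

a_tidal = 4GMr/d³
        = 4 × (6.674 × 10⁻¹¹) × (6.09 × 10²⁴) × (1.80 × 10⁶) / (2.60 × 10⁸)³
        = 1.67 × 10⁻⁴ m/s²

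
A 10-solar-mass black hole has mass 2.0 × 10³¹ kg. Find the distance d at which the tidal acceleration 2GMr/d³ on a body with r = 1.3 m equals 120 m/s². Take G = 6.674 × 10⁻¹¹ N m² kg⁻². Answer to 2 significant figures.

2GMr/d³ = a_tidal  ⇒  d = (2GMr / a_tidal)^(1/3)
d = (2 × 6.674×10⁻¹¹ × (2.0 × 10³¹) × (1.3) / (120))^(1/3)
  = 3.1 × 10⁶ m

3.1 × 10⁶ m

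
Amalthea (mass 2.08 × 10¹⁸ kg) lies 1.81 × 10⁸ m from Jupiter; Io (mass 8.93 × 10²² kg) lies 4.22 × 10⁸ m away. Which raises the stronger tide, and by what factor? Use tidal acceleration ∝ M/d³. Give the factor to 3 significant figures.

Compare M/d³ for the two perturbers:
Amalthea: (2.08 × 10¹⁸) / (1.81 × 10⁸)³ = 3.508 × 10⁻⁷
Io: (8.93 × 10²²) / (4.22 × 10⁸)³ = 1.188 × 10⁻³
Ratio (larger/smaller) = 3390

Io, by a factor of ≈ 3390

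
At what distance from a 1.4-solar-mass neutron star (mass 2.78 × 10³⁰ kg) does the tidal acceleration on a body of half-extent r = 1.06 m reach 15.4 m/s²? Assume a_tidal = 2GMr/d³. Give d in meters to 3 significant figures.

2GMr/d³ = a_tidal  ⇒  d = (2GMr / a_tidal)^(1/3)
d = (2 × 6.674×10⁻¹¹ × (2.78 × 10³⁰) × (1.06) / (15.4))^(1/3)
  = 2.94 × 10⁶ m

2.94 × 10⁶ m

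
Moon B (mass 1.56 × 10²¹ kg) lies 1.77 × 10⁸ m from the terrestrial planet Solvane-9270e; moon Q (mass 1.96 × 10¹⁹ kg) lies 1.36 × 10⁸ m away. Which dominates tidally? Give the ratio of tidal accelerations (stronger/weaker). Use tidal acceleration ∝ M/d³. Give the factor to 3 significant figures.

Moon B, by a factor of ≈ 36.1

Tidal acceleration ∝ M/d³, so compare M/d³ for each.
Moon B: (1.56 × 10²¹) / (1.77 × 10⁸)³ = 2.813 × 10⁻⁴
Moon Q: (1.96 × 10¹⁹) / (1.36 × 10⁸)³ = 7.792 × 10⁻⁶
Ratio (larger/smaller) = 36.1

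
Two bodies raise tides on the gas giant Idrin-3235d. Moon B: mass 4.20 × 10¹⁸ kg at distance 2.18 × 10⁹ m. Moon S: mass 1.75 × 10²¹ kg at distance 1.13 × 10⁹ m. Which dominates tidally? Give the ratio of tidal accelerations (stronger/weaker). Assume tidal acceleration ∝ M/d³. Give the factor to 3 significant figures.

Moon S, by a factor of ≈ 2990

The tide-raising term goes as M/d³ (the gradient of a 1/d² field).
Moon B: (4.20 × 10¹⁸) / (2.18 × 10⁹)³ = 4.054 × 10⁻¹⁰
Moon S: (1.75 × 10²¹) / (1.13 × 10⁹)³ = 1.213 × 10⁻⁶
Ratio (larger/smaller) = 2990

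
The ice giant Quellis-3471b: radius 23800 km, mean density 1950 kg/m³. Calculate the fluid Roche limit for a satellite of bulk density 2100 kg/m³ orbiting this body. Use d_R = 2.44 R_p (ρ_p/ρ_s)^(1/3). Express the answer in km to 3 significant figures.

56700 km

d_R = 2.44 × 23800 km × (1950/2100)^(1/3)
    = 56700 km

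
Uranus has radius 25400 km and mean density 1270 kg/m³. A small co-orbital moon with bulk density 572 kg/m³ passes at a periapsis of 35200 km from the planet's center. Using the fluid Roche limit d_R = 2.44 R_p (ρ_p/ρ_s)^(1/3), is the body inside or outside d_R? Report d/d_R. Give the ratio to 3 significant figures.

inside; d/d_R ≈ 0.435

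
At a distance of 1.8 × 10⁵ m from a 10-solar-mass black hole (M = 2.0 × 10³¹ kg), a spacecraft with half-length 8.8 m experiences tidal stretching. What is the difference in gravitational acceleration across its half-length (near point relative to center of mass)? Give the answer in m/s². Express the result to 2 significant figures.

Δa = 2GMr/d³
   = 2 × (6.674 × 10⁻¹¹) × (2.0 × 10³¹) × (8.8) / (1.8 × 10⁵)³
   = 4.0 × 10⁶ m/s²

4.0 × 10⁶ m/s²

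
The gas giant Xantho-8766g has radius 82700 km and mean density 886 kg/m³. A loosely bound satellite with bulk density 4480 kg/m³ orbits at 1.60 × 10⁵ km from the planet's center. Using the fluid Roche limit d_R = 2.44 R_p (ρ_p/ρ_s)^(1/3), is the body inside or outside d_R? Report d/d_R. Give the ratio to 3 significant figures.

d_R = 2.44 × (82700 km) × (886/4480)^(1/3) = 1.176 × 10⁵ km
d/d_R = (1.60 × 10⁵) / (1.176 × 10⁵) = 1.36
Since d/d_R > 1, the body is outside the Roche limit.

outside; d/d_R ≈ 1.36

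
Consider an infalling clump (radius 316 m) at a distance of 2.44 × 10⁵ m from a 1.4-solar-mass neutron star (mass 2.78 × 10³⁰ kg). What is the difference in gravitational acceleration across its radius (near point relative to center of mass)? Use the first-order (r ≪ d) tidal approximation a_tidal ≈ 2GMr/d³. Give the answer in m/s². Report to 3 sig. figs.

Δa = 2GMr/d³
   = 2 × (6.674 × 10⁻¹¹) × (2.78 × 10³⁰) × (316) / (2.44 × 10⁵)³
   = 8.07 × 10⁶ m/s²

8.07 × 10⁶ m/s²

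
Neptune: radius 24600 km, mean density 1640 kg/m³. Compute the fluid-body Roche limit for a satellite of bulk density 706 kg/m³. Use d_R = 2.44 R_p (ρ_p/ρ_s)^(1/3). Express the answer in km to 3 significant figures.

d_R = 2.44 × 24600 km × (1640/706)^(1/3)
    = 79500 km

79500 km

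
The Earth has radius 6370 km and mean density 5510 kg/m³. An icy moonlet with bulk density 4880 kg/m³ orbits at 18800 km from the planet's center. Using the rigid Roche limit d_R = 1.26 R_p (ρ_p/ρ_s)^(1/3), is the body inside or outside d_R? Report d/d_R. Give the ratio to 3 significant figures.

outside; d/d_R ≈ 2.25

d_R = 1.26 × (6370 km) × (5510/4880)^(1/3) = 8358 km
d/d_R = (18800) / (8358) = 2.25
Since d/d_R > 1, the body is outside the Roche limit.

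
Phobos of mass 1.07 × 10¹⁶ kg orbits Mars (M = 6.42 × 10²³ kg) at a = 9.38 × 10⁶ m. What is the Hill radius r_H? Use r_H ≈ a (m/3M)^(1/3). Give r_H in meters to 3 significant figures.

r_H ≈ a (m/3M)^(1/3)
    = (9.38 × 10⁶) × (1.07 × 10¹⁶ / (3 × 6.42 × 10²³))^(1/3)
    = 1.66 × 10⁴ m

1.66 × 10⁴ m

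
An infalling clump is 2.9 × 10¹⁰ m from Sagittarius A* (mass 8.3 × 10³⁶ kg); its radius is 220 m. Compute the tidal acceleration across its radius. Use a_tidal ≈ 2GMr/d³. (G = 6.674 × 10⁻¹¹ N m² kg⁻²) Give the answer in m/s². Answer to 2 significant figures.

Δa = 2GMr/d³
   = 2 × (6.674 × 10⁻¹¹) × (8.3 × 10³⁶) × (220) / (2.9 × 10¹⁰)³
   = 1.0 × 10⁻² m/s²

1.0 × 10⁻² m/s²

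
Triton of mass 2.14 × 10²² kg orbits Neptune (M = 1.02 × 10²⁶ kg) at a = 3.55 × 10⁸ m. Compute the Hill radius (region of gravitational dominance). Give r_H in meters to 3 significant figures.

1.46 × 10⁷ m

r_H ≈ a (m/3M)^(1/3)
    = (3.55 × 10⁸) × (2.14 × 10²² / (3 × 1.02 × 10²⁶))^(1/3)
    = 1.46 × 10⁷ m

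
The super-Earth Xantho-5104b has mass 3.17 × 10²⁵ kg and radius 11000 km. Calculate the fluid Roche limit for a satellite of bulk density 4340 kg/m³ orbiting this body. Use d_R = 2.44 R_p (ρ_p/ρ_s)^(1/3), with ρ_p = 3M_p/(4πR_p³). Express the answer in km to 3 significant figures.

29400 km

ρ_p = 3M_p/(4πR_p³) = 3 × (3.17 × 10²⁵) / (4π × (1.10 × 10⁷ m)³) = 5690 kg/m³
d_R = 2.44 × 11000 km × (5690/4340)^(1/3)
    = 29400 km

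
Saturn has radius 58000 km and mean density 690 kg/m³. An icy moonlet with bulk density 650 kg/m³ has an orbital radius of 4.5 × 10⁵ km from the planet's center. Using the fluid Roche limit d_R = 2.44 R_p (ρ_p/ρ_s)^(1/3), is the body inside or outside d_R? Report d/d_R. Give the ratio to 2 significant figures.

d_R = 2.44 × (58000 km) × (690/650)^(1/3) = 1.444 × 10⁵ km
d/d_R = (4.5 × 10⁵) / (1.444 × 10⁵) = 3.1
Since d/d_R > 1, the body is outside the Roche limit.

outside; d/d_R ≈ 3.1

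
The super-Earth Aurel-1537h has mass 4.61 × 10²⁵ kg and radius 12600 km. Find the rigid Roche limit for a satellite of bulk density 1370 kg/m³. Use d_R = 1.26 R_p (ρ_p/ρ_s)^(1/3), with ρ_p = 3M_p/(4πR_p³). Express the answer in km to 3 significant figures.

25200 km

ρ_p = 3M_p/(4πR_p³) = 3 × (4.61 × 10²⁵) / (4π × (1.26 × 10⁷ m)³) = 5500 kg/m³
d_R = 1.26 × 12600 km × (5500/1370)^(1/3)
    = 25200 km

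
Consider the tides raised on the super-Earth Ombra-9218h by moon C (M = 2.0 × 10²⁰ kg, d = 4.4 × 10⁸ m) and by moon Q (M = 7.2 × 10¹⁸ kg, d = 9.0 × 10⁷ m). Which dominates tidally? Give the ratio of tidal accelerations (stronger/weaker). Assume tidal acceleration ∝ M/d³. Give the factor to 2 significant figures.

Tidal stretch scales as M/d³; compute that for each body.
Moon C: (2.0 × 10²⁰) / (4.4 × 10⁸)³ = 2.348 × 10⁻⁶
Moon Q: (7.2 × 10¹⁸) / (9.0 × 10⁷)³ = 9.877 × 10⁻⁶
Ratio (larger/smaller) = 4.2

Moon Q, by a factor of ≈ 4.2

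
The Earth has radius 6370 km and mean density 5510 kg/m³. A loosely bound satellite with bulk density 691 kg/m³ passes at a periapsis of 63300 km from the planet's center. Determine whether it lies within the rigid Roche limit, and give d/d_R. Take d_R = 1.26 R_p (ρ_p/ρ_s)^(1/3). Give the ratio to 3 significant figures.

d_R = 1.26 × (6370 km) × (5510/691)^(1/3) = 16030 km
d/d_R = (63300) / (16030) = 3.95
Since d/d_R > 1, the body is outside the Roche limit.

outside; d/d_R ≈ 3.95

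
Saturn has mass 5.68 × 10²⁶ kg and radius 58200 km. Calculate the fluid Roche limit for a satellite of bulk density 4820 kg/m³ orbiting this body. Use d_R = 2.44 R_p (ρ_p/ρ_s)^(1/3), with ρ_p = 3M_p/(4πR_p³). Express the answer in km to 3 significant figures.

ρ_p = 3M_p/(4πR_p³) = 3 × (5.68 × 10²⁶) / (4π × (5.82 × 10⁷ m)³) = 688 kg/m³
d_R = 2.44 × 58200 km × (688/4820)^(1/3)
    = 74200 km

74200 km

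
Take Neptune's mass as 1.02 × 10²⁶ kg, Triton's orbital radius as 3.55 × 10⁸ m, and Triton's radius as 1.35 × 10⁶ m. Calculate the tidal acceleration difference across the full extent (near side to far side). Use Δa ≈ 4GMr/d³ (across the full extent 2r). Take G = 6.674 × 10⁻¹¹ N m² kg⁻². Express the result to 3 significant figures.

8.22 × 10⁻⁴ m/s²

The field gradient is 2GM/d³; across the full diameter 2r the difference is 4GMr/d³.
Δa = 4GMr/d³
   = 4 × (6.674 × 10⁻¹¹) × (1.02 × 10²⁶) × (1.35 × 10⁶) / (3.55 × 10⁸)³
   = 8.22 × 10⁻⁴ m/s²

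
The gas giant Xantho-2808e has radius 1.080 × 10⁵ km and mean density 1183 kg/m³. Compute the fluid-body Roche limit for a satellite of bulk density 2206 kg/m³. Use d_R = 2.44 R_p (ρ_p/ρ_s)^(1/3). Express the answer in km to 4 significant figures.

2.141 × 10⁵ km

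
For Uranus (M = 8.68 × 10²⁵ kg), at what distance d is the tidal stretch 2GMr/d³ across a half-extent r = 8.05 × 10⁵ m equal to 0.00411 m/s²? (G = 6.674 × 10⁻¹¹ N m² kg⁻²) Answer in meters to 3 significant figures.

2GMr/d³ = a_tidal  ⇒  d = (2GMr / a_tidal)^(1/3)
d = (2 × 6.674×10⁻¹¹ × (8.68 × 10²⁵) × (8.05 × 10⁵) / (0.00411))^(1/3)
  = 1.31 × 10⁸ m

1.31 × 10⁸ m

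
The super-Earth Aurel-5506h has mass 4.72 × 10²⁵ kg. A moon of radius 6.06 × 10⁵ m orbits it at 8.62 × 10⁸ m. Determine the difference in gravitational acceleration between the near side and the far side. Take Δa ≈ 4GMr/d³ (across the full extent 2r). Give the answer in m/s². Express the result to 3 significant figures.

The field gradient is 2GM/d³; across the full diameter 2r the difference is 4GMr/d³.
Δa = 4GMr/d³
   = 4 × (6.674 × 10⁻¹¹) × (4.72 × 10²⁵) × (6.06 × 10⁵) / (8.62 × 10⁸)³
   = 1.19 × 10⁻⁵ m/s²

1.19 × 10⁻⁵ m/s²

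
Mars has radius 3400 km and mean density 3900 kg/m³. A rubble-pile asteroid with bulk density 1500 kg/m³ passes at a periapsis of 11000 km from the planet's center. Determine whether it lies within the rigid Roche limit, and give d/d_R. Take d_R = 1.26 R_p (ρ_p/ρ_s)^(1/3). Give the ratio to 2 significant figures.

outside; d/d_R ≈ 1.9

d_R = 1.26 × (3400 km) × (3900/1500)^(1/3) = 5891 km
d/d_R = (11000) / (5891) = 1.9
Since d/d_R > 1, the body is outside the Roche limit.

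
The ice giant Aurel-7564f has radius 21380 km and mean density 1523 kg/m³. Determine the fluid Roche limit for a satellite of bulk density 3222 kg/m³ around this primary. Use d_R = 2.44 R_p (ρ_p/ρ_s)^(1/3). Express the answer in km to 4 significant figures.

d_R = 2.44 × 21380 km × (1523/3222)^(1/3)
    = 40640 km

40640 km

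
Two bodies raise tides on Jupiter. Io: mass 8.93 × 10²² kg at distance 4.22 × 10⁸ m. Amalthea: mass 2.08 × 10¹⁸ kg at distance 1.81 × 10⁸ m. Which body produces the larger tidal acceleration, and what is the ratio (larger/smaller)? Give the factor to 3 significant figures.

Tidal stretch scales as M/d³; compute that for each body.
Io: (8.93 × 10²²) / (4.22 × 10⁸)³ = 1.188 × 10⁻³
Amalthea: (2.08 × 10¹⁸) / (1.81 × 10⁸)³ = 3.508 × 10⁻⁷
Ratio (larger/smaller) = 3390

Io, by a factor of ≈ 3390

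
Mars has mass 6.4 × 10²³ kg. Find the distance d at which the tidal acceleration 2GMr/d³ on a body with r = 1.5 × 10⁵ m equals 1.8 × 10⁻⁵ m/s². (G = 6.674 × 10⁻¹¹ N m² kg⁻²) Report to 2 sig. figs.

8.9 × 10⁷ m

2GMr/d³ = a_tidal  ⇒  d = (2GMr / a_tidal)^(1/3)
d = (2 × 6.674×10⁻¹¹ × (6.4 × 10²³) × (1.5 × 10⁵) / (1.8 × 10⁻⁵))^(1/3)
  = 8.9 × 10⁷ m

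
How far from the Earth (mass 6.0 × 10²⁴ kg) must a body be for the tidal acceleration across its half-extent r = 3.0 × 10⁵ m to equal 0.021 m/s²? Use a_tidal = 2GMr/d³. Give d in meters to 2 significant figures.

2.3 × 10⁷ m

2GMr/d³ = a_tidal  ⇒  d = (2GMr / a_tidal)^(1/3)
d = (2 × 6.674×10⁻¹¹ × (6.0 × 10²⁴) × (3.0 × 10⁵) / (0.021))^(1/3)
  = 2.3 × 10⁷ m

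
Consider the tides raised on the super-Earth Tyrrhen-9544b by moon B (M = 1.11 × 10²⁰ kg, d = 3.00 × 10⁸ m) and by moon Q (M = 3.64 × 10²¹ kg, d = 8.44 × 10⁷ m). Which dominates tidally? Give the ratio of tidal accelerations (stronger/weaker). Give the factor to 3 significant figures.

Tidal acceleration ∝ M/d³, so compare M/d³ for each.
Moon B: (1.11 × 10²⁰) / (3.00 × 10⁸)³ = 4.111 × 10⁻⁶
Moon Q: (3.64 × 10²¹) / (8.44 × 10⁷)³ = 6.054 × 10⁻³
Ratio (larger/smaller) = 1470

Moon Q, by a factor of ≈ 1470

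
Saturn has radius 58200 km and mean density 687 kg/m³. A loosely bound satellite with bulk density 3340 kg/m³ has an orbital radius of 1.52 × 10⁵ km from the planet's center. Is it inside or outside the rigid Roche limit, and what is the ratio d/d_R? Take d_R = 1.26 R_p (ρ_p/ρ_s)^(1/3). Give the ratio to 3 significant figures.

outside; d/d_R ≈ 3.51

d_R = 1.26 × (58200 km) × (687/3340)^(1/3) = 43290 km
d/d_R = (1.52 × 10⁵) / (43290) = 3.51
Since d/d_R > 1, the body is outside the Roche limit.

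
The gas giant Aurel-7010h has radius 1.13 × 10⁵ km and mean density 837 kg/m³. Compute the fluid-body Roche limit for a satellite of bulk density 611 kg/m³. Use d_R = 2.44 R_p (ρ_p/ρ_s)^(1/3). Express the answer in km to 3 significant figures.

3.06 × 10⁵ km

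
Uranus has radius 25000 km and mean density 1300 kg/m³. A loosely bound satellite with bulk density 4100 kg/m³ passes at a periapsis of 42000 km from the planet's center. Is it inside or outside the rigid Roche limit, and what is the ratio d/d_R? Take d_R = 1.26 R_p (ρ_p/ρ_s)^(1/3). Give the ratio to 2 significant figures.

d_R = 1.26 × (25000 km) × (1300/4100)^(1/3) = 21480 km
d/d_R = (42000) / (21480) = 2.0
Since d/d_R > 1, the body is outside the Roche limit.

outside; d/d_R ≈ 2.0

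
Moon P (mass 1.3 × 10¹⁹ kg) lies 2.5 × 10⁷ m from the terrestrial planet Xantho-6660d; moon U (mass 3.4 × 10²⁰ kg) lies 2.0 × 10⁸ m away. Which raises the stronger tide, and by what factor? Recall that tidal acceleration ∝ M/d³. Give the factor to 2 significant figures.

Moon P, by a factor of ≈ 20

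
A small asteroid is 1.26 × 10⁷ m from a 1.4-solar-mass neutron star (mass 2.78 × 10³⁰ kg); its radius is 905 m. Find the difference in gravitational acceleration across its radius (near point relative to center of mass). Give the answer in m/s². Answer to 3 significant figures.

Δg = 2GMr/d³
   = 2 × (6.674 × 10⁻¹¹) × (2.78 × 10³⁰) × (905) / (1.26 × 10⁷)³
   = 1.68 × 10² m/s²

1.68 × 10² m/s²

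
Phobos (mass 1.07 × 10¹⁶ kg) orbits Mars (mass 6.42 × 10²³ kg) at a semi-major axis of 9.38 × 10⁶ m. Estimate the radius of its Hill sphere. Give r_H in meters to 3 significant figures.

r_H ≈ a (m/3M)^(1/3)
    = (9.38 × 10⁶) × (1.07 × 10¹⁶ / (3 × 6.42 × 10²³))^(1/3)
    = 1.66 × 10⁴ m

1.66 × 10⁴ m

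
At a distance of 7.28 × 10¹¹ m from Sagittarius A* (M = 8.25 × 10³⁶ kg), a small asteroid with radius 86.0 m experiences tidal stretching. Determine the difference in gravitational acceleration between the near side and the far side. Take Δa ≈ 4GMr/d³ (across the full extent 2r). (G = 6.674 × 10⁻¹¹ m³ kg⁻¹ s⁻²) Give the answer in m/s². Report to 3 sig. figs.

Δg = 4GMr/d³
   = 4 × (6.674 × 10⁻¹¹) × (8.25 × 10³⁶) × (86.0) / (7.28 × 10¹¹)³
   = 4.91 × 10⁻⁷ m/s²

4.91 × 10⁻⁷ m/s²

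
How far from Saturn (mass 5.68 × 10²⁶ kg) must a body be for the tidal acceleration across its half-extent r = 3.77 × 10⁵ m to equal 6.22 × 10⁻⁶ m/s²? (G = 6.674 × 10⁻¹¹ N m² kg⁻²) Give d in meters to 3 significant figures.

1.66 × 10⁹ m

2GMr/d³ = a_tidal  ⇒  d = (2GMr / a_tidal)^(1/3)
d = (2 × 6.674×10⁻¹¹ × (5.68 × 10²⁶) × (3.77 × 10⁵) / (6.22 × 10⁻⁶))^(1/3)
  = 1.66 × 10⁹ m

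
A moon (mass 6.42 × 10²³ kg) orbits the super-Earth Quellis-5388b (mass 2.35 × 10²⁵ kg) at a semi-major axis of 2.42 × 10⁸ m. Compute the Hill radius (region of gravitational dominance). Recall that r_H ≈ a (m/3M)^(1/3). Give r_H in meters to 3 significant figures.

r_H ≈ a (m/3M)^(1/3)
    = (2.42 × 10⁸) × (6.42 × 10²³ / (3 × 2.35 × 10²⁵))^(1/3)
    = 5.05 × 10⁷ m

5.05 × 10⁷ m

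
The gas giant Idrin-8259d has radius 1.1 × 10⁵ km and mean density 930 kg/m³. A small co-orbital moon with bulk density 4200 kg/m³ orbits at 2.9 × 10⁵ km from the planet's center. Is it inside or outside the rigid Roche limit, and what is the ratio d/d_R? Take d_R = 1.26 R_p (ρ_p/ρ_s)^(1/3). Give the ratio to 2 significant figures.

d_R = 1.26 × (1.1 × 10⁵ km) × (930/4200)^(1/3) = 83850 km
d/d_R = (2.9 × 10⁵) / (83850) = 3.5
Since d/d_R > 1, the body is outside the Roche limit.

outside; d/d_R ≈ 3.5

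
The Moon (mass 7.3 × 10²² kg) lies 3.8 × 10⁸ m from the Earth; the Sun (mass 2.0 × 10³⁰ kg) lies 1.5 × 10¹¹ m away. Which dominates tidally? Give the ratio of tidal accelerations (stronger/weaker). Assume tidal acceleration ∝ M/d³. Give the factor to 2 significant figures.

The Moon, by a factor of ≈ 2.2

Tidal stretch scales as M/d³; compute that for each body.
The Moon: (7.3 × 10²²) / (3.8 × 10⁸)³ = 1.330 × 10⁻³
The Sun: (2.0 × 10³⁰) / (1.5 × 10¹¹)³ = 5.926 × 10⁻⁴
Ratio (larger/smaller) = 2.2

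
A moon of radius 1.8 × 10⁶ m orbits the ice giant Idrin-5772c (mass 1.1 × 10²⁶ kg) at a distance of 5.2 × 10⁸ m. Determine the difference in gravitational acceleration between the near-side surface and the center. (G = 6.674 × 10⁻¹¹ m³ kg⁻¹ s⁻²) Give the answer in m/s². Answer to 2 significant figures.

Δa = 2GMr/d³
   = 2 × (6.674 × 10⁻¹¹) × (1.1 × 10²⁶) × (1.8 × 10⁶) / (5.2 × 10⁸)³
   = 1.9 × 10⁻⁴ m/s²

1.9 × 10⁻⁴ m/s²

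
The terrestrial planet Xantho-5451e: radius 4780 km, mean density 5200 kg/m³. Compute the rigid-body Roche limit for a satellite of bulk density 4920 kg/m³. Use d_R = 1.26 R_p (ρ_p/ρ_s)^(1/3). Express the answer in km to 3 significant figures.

d_R = 1.26 × 4780 km × (5200/4920)^(1/3)
    = 6130 km

6130 km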